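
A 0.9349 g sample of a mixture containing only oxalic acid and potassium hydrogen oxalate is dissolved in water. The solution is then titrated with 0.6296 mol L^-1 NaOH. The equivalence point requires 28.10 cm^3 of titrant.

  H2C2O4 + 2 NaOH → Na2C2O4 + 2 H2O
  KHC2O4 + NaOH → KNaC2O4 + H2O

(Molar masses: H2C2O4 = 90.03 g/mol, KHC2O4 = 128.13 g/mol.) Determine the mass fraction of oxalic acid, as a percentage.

n(NaOH) = 0.02810 × 0.6296 = 0.01769 mol
Let x = n(H2C2O4), y = n(KHC2O4).
Titrant: 2x + 1y = 0.01769;  mass: 90.03x + 128.13y = 0.9349
Solving, x = 8.013 × 10^-3 mol, y = 1.666 × 10^-3 mol
mass of H2C2O4 = 8.013 × 10^-3 × 90.03 = 0.7214 g
% H2C2O4 = 0.7214 / 0.9349 × 100 = 77.16 %

77.16 %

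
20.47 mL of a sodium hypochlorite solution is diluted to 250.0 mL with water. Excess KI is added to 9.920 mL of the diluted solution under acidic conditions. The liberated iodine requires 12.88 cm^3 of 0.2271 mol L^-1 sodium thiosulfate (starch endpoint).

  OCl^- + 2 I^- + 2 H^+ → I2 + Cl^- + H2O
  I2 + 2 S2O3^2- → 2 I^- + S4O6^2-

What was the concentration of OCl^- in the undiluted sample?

n(S2O3^2-) = 0.01288 × 0.2271 = 2.925 × 10^-3 mol
n(I2) = n(S2O3^2-)/2 = 1.463 × 10^-3 mol
n(OCl^-) in the aliquot = 1.463 × 10^-3 mol (1:1 ratio)
[OCl^-]_dilute = 1.463 × 10^-3 / 0.009920 = 0.1474 mol/L
[OCl^-]_original = 0.1474 × 250.0/20.47 = 1.801 mol/L

1.801 mol/L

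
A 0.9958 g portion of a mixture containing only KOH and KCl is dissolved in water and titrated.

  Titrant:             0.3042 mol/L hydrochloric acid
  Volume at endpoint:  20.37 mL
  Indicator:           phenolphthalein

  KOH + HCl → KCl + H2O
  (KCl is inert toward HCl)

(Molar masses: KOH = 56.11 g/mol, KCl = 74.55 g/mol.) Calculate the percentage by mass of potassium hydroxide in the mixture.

34.92 %

n(HCl) = 0.02037 × 0.3042 = 6.197 × 10^-3 mol
Let x = n(KOH), y = n(KCl).
Titrant: 1x = 6.197 × 10^-3;  mass: 56.11x + 74.55y = 0.9958
Solving, x = 6.197 × 10^-3 mol, y = 8.694 × 10^-3 mol
mass of KOH = 6.197 × 10^-3 × 56.11 = 0.3477 g
% KOH = 0.3477 / 0.9958 × 100 = 34.92 %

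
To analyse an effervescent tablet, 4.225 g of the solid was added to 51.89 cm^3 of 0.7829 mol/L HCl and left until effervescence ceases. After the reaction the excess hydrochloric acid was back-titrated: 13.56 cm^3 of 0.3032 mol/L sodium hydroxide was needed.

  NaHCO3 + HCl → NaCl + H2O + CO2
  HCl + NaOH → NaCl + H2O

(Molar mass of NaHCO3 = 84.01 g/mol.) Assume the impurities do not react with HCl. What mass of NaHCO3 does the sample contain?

n(HCl) added = 0.05189 × 0.7829 = 0.04062 mol
n(NaOH) used in back-titration = 0.01356 × 0.3032 = 4.111 × 10^-3 mol
n(HCl) left over = 4.111 × 10^-3 mol (1:1 ratio)
n(HCl) consumed by analyte = 0.04062 − 4.111 × 10^-3 = 0.03651 mol
n(NaHCO3) = 0.03651 mol (1:1 ratio)
mass of NaHCO3 = 0.03651 × 84.01 = 3.067 g

3.067 g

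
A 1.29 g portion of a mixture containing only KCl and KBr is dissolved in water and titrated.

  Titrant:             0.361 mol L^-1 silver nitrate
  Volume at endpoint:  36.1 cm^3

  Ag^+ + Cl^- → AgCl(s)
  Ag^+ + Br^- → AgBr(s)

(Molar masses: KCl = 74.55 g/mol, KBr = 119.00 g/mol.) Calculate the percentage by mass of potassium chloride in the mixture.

n(AgNO3) = 0.0361 × 0.361 = 0.0130 mol
Let x = n(KCl), y = n(KBr).
Titrant: 1x + 1y = 0.0130;  mass: 74.55x + 119.00y = 1.29
Solving, x = 5.87 × 10^-3 mol, y = 7.16 × 10^-3 mol
mass of KCl = 5.87 × 10^-3 × 74.55 = 0.437 g
% KCl = 0.437 / 1.29 × 100 = 33.9 %

33.9 %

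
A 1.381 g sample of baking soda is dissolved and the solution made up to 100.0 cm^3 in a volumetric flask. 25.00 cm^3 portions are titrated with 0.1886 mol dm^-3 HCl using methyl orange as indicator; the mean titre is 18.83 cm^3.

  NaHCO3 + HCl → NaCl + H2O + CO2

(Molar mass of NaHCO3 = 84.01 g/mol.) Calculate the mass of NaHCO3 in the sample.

n(HCl) per titration = 0.01883 × 0.1886 = 3.551 × 10^-3 mol
n(NaHCO3) in each aliquot = 3.551 × 10^-3 mol (1:1 ratio)
n(NaHCO3) in the whole flask = 3.551 × 10^-3 × 100.0/25.00 = 0.01421 mol
mass of NaHCO3 = 0.01421 × 84.01 = 1.193 g

1.193 g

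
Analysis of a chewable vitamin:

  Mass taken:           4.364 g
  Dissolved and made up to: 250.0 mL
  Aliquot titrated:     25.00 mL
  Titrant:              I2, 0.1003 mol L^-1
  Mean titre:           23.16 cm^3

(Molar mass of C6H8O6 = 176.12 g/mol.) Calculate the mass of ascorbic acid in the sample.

C6H8O6 + I2 → C6H6O6 + 2 HI
n(I2) per titration = 0.02316 × 0.1003 = 2.323 × 10^-3 mol
n(C6H8O6) in each aliquot = 2.323 × 10^-3 mol (1:1 ratio)
n(C6H8O6) in the whole flask = 2.323 × 10^-3 × 250.0/25.00 = 0.02323 mol
mass of C6H8O6 = 0.02323 × 176.12 = 4.091 g

4.091 g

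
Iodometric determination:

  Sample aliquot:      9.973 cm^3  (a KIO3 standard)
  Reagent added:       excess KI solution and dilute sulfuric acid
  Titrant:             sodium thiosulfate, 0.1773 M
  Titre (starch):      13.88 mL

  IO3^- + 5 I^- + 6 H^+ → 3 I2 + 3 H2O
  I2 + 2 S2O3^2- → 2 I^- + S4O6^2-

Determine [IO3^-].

0.04113 M

n(S2O3^2-) = 0.01388 × 0.1773 = 2.461 × 10^-3 mol
n(I2) = n(S2O3^2-)/2 = 1.230 × 10^-3 mol
From the 1:3 ratio, n(IO3^-) in the aliquot = 1/3 × 1.230 × 10^-3 = 4.102 × 10^-4 mol
[IO3^-] = 4.102 × 10^-4 / 0.009973 = 0.04113 mol/L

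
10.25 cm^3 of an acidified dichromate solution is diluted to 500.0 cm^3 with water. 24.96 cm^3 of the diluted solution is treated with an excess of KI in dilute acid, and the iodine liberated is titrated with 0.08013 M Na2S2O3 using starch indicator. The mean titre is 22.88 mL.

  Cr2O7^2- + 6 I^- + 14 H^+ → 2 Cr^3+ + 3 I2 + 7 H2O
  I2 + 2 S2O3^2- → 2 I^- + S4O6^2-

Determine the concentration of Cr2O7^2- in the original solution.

n(S2O3^2-) = 0.02288 × 0.08013 = 1.833 × 10^-3 mol
n(I2) = n(S2O3^2-)/2 = 9.167 × 10^-4 mol
From the 1:3 ratio, n(Cr2O7^2-) in the aliquot = 1/3 × 9.167 × 10^-4 = 3.056 × 10^-4 mol
[Cr2O7^2-]_dilute = 3.056 × 10^-4 / 0.02496 = 0.01224 mol/L
[Cr2O7^2-]_original = 0.01224 × 500.0/10.25 = 0.5972 mol/L

0.5972 M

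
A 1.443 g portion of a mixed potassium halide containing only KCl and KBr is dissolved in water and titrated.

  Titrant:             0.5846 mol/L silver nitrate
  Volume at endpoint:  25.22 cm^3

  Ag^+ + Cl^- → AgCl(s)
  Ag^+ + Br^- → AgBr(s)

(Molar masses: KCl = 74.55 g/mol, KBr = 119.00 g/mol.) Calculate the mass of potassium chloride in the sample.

0.5224 g

n(AgNO3) = 0.02522 × 0.5846 = 0.01474 mol
Let x = n(KCl), y = n(KBr).
Titrant: 1x + 1y = 0.01474;  mass: 74.55x + 119.00y = 1.443
Solving, x = 7.008 × 10^-3 mol, y = 7.736 × 10^-3 mol
mass of KCl = 7.008 × 10^-3 × 74.55 = 0.5224 g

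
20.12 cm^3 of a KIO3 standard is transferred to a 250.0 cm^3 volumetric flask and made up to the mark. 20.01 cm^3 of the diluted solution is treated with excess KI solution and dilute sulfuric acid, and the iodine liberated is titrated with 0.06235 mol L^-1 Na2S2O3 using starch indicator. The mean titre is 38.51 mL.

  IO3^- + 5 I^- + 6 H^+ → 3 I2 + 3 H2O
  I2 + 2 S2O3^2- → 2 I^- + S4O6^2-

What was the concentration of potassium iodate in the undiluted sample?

n(S2O3^2-) = 0.03851 × 0.06235 = 2.401 × 10^-3 mol
n(I2) = n(S2O3^2-)/2 = 1.201 × 10^-3 mol
From the 1:3 ratio, n(IO3^-) in the aliquot = 1/3 × 1.201 × 10^-3 = 4.002 × 10^-4 mol
[IO3^-]_dilute = 4.002 × 10^-4 / 0.02001 = 0.02000 mol/L
[IO3^-]_original = 0.02000 × 250.0/20.12 = 0.2485 mol/L

0.2485 mol/L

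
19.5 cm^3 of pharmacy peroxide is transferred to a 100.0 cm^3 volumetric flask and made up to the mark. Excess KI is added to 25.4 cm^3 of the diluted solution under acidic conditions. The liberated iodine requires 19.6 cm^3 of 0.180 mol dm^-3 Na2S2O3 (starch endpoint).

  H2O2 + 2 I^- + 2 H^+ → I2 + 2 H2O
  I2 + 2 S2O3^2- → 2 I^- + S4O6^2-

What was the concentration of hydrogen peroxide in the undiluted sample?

n(S2O3^2-) = 0.0196 × 0.180 = 3.53 × 10^-3 mol
n(I2) = n(S2O3^2-)/2 = 1.76 × 10^-3 mol
n(H2O2) in the aliquot = 1.76 × 10^-3 mol (1:1 ratio)
[H2O2]_dilute = 1.76 × 10^-3 / 0.0254 = 0.0694 mol/L
[H2O2]_original = 0.0694 × 100.0/19.5 = 0.356 mol/L

0.356 mol/L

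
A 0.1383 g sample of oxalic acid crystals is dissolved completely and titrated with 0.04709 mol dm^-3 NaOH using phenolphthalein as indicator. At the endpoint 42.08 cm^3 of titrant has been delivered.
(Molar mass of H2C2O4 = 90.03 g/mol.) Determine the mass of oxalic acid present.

0.08920 g

H2C2O4 + 2 NaOH → Na2C2O4 + 2 H2O
n(NaOH) = 0.04208 L × 0.04709 mol/L = 1.982 × 10^-3 mol
From the 1:2 ratio, n(H2C2O4) = 1/2 × 1.982 × 10^-3 = 9.908 × 10^-4 mol
mass of H2C2O4 = 9.908 × 10^-4 × 90.03 g/mol = 0.08920 g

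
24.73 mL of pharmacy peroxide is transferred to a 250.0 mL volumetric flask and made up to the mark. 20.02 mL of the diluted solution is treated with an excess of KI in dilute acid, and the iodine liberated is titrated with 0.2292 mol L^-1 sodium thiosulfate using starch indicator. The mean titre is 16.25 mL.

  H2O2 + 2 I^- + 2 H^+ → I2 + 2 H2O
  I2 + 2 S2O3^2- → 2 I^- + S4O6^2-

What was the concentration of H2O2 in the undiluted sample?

n(S2O3^2-) = 0.01625 × 0.2292 = 3.724 × 10^-3 mol
n(I2) = n(S2O3^2-)/2 = 1.862 × 10^-3 mol
n(H2O2) in the aliquot = 1.862 × 10^-3 mol (1:1 ratio)
[H2O2]_dilute = 1.862 × 10^-3 / 0.02002 = 0.09302 mol/L
[H2O2]_original = 0.09302 × 250.0/24.73 = 0.9404 mol/L

0.9404 mol/L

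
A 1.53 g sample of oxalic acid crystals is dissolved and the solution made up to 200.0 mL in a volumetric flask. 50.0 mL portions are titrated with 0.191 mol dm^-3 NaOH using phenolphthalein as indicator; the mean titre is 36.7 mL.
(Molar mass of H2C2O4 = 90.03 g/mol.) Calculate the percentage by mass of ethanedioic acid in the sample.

H2C2O4 + 2 NaOH → Na2C2O4 + 2 H2O
n(NaOH) per titration = 0.0367 × 0.191 = 7.01 × 10^-3 mol
From the 1:2 ratio, n(H2C2O4) in each aliquot = 1/2 × 7.01 × 10^-3 = 3.50 × 10^-3 mol
n(H2C2O4) in the whole flask = 3.50 × 10^-3 × 200.0/50.0 = 0.0140 mol
mass of H2C2O4 = 0.0140 × 90.03 = 1.26 g
% H2C2O4 = 1.26 / 1.53 × 100 = 82.5 %

82.5 %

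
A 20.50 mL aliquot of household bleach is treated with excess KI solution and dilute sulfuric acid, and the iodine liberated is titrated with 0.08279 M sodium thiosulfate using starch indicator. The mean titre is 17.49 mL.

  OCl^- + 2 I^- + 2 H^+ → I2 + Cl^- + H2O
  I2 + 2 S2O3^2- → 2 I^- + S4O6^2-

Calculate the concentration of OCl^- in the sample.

0.03532 M

n(S2O3^2-) = 0.01749 × 0.08279 = 1.448 × 10^-3 mol
n(I2) = n(S2O3^2-)/2 = 7.240 × 10^-4 mol
n(OCl^-) in the aliquot = 7.240 × 10^-4 mol (1:1 ratio)
[OCl^-] = 7.240 × 10^-4 / 0.02050 = 0.03532 mol/L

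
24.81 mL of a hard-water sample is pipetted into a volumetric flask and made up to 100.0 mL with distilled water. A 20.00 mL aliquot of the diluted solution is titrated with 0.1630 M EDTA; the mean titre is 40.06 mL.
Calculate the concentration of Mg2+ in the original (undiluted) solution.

Mg^2+ + EDTA^4- → [Mg(EDTA)]^2-
n(EDTA) = 0.04006 × 0.1630 = 6.530 × 10^-3 mol
n(Mg2+) in the aliquot = 6.530 × 10^-3 mol (1:1 ratio)
[Mg2+]_dilute = 6.530 × 10^-3 / 0.02000 = 0.3265 mol/L
Dilution factor = 100.0 / 24.81 = 4.031
[Mg2+]_stock = 0.3265 × 4.031 = 1.316 mol/L

1.316 M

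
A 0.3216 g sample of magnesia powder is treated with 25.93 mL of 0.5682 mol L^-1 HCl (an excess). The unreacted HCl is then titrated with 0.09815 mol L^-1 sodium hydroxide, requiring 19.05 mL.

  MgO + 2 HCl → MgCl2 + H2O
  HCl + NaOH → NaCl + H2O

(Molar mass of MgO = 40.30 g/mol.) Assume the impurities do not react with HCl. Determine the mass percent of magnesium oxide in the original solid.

n(HCl) added = 0.02593 × 0.5682 = 0.01473 mol
n(NaOH) used in back-titration = 0.01905 × 0.09815 = 1.870 × 10^-3 mol
n(HCl) left over = 1.870 × 10^-3 mol (1:1 ratio)
n(HCl) consumed by analyte = 0.01473 − 1.870 × 10^-3 = 0.01286 mol
From the 1:2 ratio, n(MgO) = 1/2 × 0.01286 = 6.432 × 10^-3 mol
mass of MgO = 6.432 × 10^-3 × 40.30 = 0.2592 g
% MgO = 0.2592 / 0.3216 × 100 = 80.60 %

80.60 %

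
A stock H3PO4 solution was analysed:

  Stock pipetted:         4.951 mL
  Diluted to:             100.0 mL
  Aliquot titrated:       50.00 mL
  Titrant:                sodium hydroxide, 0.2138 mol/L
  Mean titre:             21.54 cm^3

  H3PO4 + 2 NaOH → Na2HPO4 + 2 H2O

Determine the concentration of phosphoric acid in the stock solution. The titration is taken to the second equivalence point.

0.9302 mol/L

n(NaOH) = 0.02154 × 0.2138 = 4.605 × 10^-3 mol
From the 1:2 ratio, n(H3PO4) in the aliquot = 1/2 × 4.605 × 10^-3 = 2.303 × 10^-3 mol
[H3PO4]_dilute = 2.303 × 10^-3 / 0.05000 = 0.04605 mol/L
Dilution factor = 100.0 / 4.951 = 20.20
[H3PO4]_stock = 0.04605 × 20.20 = 0.9302 mol/L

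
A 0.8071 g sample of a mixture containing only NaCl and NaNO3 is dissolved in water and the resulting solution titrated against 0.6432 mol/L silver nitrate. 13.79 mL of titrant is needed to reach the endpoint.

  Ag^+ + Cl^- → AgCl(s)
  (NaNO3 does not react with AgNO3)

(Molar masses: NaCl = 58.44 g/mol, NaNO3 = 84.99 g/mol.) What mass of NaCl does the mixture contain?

n(AgNO3) = 0.01379 × 0.6432 = 8.870 × 10^-3 mol
Let x = n(NaCl), y = n(NaNO3).
Titrant: 1x = 8.870 × 10^-3;  mass: 58.44x + 84.99y = 0.8071
Solving, x = 8.870 × 10^-3 mol, y = 3.397 × 10^-3 mol
mass of NaCl = 8.870 × 10^-3 × 58.44 = 0.5183 g

0.5183 g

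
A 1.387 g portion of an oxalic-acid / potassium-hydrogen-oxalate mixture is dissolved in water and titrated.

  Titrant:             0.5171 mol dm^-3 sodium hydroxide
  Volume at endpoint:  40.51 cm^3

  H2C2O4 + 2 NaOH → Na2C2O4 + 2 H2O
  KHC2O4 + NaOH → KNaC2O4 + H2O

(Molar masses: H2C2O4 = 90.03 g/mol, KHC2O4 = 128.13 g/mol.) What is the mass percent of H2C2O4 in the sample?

n(NaOH) = 0.04051 × 0.5171 = 0.02095 mol
Let x = n(H2C2O4), y = n(KHC2O4).
Titrant: 2x + 1y = 0.02095;  mass: 90.03x + 128.13y = 1.387
Solving, x = 7.803 × 10^-3 mol, y = 5.342 × 10^-3 mol
mass of H2C2O4 = 7.803 × 10^-3 × 90.03 = 0.7025 g
% H2C2O4 = 0.7025 / 1.387 × 100 = 50.65 %

50.65 %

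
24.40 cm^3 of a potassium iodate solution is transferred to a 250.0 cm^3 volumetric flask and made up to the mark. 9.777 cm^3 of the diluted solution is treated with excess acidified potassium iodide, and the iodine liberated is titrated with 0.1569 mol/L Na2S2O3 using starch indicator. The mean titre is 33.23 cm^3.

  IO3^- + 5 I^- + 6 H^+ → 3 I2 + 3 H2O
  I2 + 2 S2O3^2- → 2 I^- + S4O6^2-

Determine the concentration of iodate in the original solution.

n(S2O3^2-) = 0.03323 × 0.1569 = 5.214 × 10^-3 mol
n(I2) = n(S2O3^2-)/2 = 2.607 × 10^-3 mol
From the 1:3 ratio, n(IO3^-) in the aliquot = 1/3 × 2.607 × 10^-3 = 8.690 × 10^-4 mol
[IO3^-]_dilute = 8.690 × 10^-4 / 0.009777 = 0.08888 mol/L
[IO3^-]_original = 0.08888 × 250.0/24.40 = 0.9106 mol/L

0.9106 mol/L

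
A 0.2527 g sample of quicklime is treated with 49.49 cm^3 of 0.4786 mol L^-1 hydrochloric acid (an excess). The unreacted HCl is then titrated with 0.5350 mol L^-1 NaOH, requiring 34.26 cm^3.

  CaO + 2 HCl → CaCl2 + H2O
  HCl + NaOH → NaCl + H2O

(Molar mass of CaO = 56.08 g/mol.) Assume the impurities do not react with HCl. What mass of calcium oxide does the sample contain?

n(HCl) added = 0.04949 × 0.4786 = 0.02369 mol
n(NaOH) used in back-titration = 0.03426 × 0.5350 = 0.01833 mol
n(HCl) left over = 0.01833 mol (1:1 ratio)
n(HCl) consumed by analyte = 0.02369 − 0.01833 = 5.357 × 10^-3 mol
From the 1:2 ratio, n(CaO) = 1/2 × 5.357 × 10^-3 = 2.678 × 10^-3 mol
mass of CaO = 2.678 × 10^-3 × 56.08 = 0.1502 g

0.1502 g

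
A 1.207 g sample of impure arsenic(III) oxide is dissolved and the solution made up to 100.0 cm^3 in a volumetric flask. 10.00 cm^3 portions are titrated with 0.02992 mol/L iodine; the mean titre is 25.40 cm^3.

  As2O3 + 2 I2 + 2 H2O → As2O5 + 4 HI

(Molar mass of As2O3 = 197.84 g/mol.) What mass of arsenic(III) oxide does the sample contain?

0.7518 g

n(I2) per titration = 0.02540 × 0.02992 = 7.600 × 10^-4 mol
From the 1:2 ratio, n(As2O3) in each aliquot = 1/2 × 7.600 × 10^-4 = 3.800 × 10^-4 mol
n(As2O3) in the whole flask = 3.800 × 10^-4 × 100.0/10.00 = 3.800 × 10^-3 mol
mass of As2O3 = 3.800 × 10^-3 × 197.84 = 0.7518 g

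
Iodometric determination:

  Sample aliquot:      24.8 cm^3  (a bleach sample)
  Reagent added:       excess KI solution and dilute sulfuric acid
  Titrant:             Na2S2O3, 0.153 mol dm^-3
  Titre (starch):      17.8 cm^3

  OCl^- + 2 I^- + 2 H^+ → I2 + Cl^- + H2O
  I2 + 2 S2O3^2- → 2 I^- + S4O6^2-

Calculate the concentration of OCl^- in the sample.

n(S2O3^2-) = 0.0178 × 0.153 = 2.72 × 10^-3 mol
n(I2) = n(S2O3^2-)/2 = 1.36 × 10^-3 mol
n(OCl^-) in the aliquot = 1.36 × 10^-3 mol (1:1 ratio)
[OCl^-] = 1.36 × 10^-3 / 0.0248 = 0.0549 mol/L

0.0549 mol/L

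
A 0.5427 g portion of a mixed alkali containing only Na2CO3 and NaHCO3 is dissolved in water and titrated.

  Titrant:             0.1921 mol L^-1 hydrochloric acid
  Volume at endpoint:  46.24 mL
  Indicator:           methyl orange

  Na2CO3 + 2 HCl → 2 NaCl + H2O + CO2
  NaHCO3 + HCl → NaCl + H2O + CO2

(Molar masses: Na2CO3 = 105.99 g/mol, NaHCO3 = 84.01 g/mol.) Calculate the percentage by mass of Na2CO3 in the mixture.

n(HCl) = 0.04624 × 0.1921 = 8.883 × 10^-3 mol
Let x = n(Na2CO3), y = n(NaHCO3).
Titrant: 2x + 1y = 8.883 × 10^-3;  mass: 105.99x + 84.01y = 0.5427
Solving, x = 3.281 × 10^-3 mol, y = 2.320 × 10^-3 mol
mass of Na2CO3 = 3.281 × 10^-3 × 105.99 = 0.3478 g
% Na2CO3 = 0.3478 / 0.5427 × 100 = 64.08 %

64.08 %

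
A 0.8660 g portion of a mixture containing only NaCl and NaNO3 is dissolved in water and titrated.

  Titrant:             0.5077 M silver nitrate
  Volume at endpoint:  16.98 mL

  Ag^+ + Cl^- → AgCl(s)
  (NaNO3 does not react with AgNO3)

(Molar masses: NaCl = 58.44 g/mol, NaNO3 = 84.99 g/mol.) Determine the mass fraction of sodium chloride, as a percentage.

58.18 %

n(AgNO3) = 0.01698 × 0.5077 = 8.621 × 10^-3 mol
Let x = n(NaCl), y = n(NaNO3).
Titrant: 1x = 8.621 × 10^-3;  mass: 58.44x + 84.99y = 0.8660
Solving, x = 8.621 × 10^-3 mol, y = 4.262 × 10^-3 mol
mass of NaCl = 8.621 × 10^-3 × 58.44 = 0.5038 g
% NaCl = 0.5038 / 0.8660 × 100 = 58.18 %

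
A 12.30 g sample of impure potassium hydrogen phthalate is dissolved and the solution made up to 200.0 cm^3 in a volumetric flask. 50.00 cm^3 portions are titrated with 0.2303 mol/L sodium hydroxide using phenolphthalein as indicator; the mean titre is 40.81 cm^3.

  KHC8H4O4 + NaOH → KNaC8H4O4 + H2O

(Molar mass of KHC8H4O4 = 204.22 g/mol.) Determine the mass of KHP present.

n(NaOH) per titration = 0.04081 × 0.2303 = 9.399 × 10^-3 mol
n(KHC8H4O4) in each aliquot = 9.399 × 10^-3 mol (1:1 ratio)
n(KHC8H4O4) in the whole flask = 9.399 × 10^-3 × 200.0/50.00 = 0.03759 mol
mass of KHC8H4O4 = 0.03759 × 204.22 = 7.677 g

7.677 g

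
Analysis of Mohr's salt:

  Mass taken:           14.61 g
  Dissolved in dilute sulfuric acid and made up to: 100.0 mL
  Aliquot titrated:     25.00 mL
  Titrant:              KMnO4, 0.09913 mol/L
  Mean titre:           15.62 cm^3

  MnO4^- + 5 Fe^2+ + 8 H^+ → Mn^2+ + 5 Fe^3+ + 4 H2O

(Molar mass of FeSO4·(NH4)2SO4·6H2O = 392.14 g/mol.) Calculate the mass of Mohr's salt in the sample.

n(KMnO4) per titration = 0.01562 × 0.09913 = 1.548 × 10^-3 mol
From the 5:1 ratio, n(FeSO4·(NH4)2SO4·6H2O) in each aliquot = 5/1 × 1.548 × 10^-3 = 7.742 × 10^-3 mol
n(FeSO4·(NH4)2SO4·6H2O) in the whole flask = 7.742 × 10^-3 × 100.0/25.00 = 0.03097 mol
mass of FeSO4·(NH4)2SO4·6H2O = 0.03097 × 392.14 = 12.14 g

12.14 g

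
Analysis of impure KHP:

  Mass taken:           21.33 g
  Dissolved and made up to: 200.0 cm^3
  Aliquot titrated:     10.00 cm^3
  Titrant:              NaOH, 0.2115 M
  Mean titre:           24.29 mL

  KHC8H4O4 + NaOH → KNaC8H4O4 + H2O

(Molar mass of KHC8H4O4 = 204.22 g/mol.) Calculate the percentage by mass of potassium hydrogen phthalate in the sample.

98.37 %

n(NaOH) per titration = 0.02429 × 0.2115 = 5.137 × 10^-3 mol
n(KHC8H4O4) in each aliquot = 5.137 × 10^-3 mol (1:1 ratio)
n(KHC8H4O4) in the whole flask = 5.137 × 10^-3 × 200.0/10.00 = 0.1027 mol
mass of KHC8H4O4 = 0.1027 × 204.22 = 20.98 g
% KHC8H4O4 = 20.98 / 21.33 × 100 = 98.37 %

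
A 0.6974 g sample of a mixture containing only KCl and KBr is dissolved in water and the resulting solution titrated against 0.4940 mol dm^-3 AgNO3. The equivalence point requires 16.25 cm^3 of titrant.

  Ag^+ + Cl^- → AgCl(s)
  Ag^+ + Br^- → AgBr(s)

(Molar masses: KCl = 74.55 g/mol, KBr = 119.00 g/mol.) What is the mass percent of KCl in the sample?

62.02 %

n(AgNO3) = 0.01625 × 0.4940 = 8.027 × 10^-3 mol
Let x = n(KCl), y = n(KBr).
Titrant: 1x + 1y = 8.027 × 10^-3;  mass: 74.55x + 119.00y = 0.6974
Solving, x = 5.801 × 10^-3 mol, y = 2.226 × 10^-3 mol
mass of KCl = 5.801 × 10^-3 × 74.55 = 0.4325 g
% KCl = 0.4325 / 0.6974 × 100 = 62.02 %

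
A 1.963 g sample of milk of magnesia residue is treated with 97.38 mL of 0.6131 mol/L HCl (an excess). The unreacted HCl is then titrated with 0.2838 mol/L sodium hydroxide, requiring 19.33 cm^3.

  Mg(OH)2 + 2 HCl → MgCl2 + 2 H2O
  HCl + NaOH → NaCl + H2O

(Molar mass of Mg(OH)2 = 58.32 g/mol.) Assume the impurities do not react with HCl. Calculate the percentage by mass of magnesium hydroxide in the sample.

n(HCl) added = 0.09738 × 0.6131 = 0.05970 mol
n(NaOH) used in back-titration = 0.01933 × 0.2838 = 5.486 × 10^-3 mol
n(HCl) left over = 5.486 × 10^-3 mol (1:1 ratio)
n(HCl) consumed by analyte = 0.05970 − 5.486 × 10^-3 = 0.05422 mol
From the 1:2 ratio, n(Mg(OH)2) = 1/2 × 0.05422 = 0.02711 mol
mass of Mg(OH)2 = 0.02711 × 58.32 = 1.581 g
% Mg(OH)2 = 1.581 / 1.963 × 100 = 80.54 %

80.54 %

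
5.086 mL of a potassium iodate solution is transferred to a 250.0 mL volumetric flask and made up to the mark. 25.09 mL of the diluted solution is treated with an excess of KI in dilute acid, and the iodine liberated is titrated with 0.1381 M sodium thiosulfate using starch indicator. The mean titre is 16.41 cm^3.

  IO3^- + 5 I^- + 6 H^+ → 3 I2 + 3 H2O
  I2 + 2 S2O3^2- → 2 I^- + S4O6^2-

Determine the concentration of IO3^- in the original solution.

n(S2O3^2-) = 0.01641 × 0.1381 = 2.266 × 10^-3 mol
n(I2) = n(S2O3^2-)/2 = 1.133 × 10^-3 mol
From the 1:3 ratio, n(IO3^-) in the aliquot = 1/3 × 1.133 × 10^-3 = 3.777 × 10^-4 mol
[IO3^-]_dilute = 3.777 × 10^-4 / 0.02509 = 0.01505 mol/L
[IO3^-]_original = 0.01505 × 250.0/5.086 = 0.7400 mol/L

0.7400 M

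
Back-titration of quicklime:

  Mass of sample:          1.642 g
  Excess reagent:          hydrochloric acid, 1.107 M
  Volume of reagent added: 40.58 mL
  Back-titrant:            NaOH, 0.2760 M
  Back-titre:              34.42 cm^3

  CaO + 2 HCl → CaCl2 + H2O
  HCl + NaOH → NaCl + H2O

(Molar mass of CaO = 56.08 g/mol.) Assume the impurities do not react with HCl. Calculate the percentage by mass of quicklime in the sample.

n(HCl) added = 0.04058 × 1.107 = 0.04492 mol
n(NaOH) used in back-titration = 0.03442 × 0.2760 = 9.500 × 10^-3 mol
n(HCl) left over = 9.500 × 10^-3 mol (1:1 ratio)
n(HCl) consumed by analyte = 0.04492 − 9.500 × 10^-3 = 0.03542 mol
From the 1:2 ratio, n(CaO) = 1/2 × 0.03542 = 0.01771 mol
mass of CaO = 0.01771 × 56.08 = 0.9932 g
% CaO = 0.9932 / 1.642 × 100 = 60.49 %

60.49 %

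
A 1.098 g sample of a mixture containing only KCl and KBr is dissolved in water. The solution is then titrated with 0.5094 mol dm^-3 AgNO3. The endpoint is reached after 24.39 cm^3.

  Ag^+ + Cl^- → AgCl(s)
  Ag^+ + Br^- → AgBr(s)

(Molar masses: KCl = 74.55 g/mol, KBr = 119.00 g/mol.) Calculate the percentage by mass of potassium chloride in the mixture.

n(AgNO3) = 0.02439 × 0.5094 = 0.01242 mol
Let x = n(KCl), y = n(KBr).
Titrant: 1x + 1y = 0.01242;  mass: 74.55x + 119.00y = 1.098
Solving, x = 8.560 × 10^-3 mol, y = 3.864 × 10^-3 mol
mass of KCl = 8.560 × 10^-3 × 74.55 = 0.6381 g
% KCl = 0.6381 / 1.098 × 100 = 58.12 %

58.12 %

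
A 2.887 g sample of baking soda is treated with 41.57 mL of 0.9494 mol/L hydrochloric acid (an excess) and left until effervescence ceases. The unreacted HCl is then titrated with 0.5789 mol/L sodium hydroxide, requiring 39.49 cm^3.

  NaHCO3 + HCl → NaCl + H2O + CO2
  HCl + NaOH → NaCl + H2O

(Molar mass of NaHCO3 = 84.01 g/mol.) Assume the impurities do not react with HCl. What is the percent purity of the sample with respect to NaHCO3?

48.32 %

n(HCl) added = 0.04157 × 0.9494 = 0.03947 mol
n(NaOH) used in back-titration = 0.03949 × 0.5789 = 0.02286 mol
n(HCl) left over = 0.02286 mol (1:1 ratio)
n(HCl) consumed by analyte = 0.03947 − 0.02286 = 0.01661 mol
n(NaHCO3) = 0.01661 mol (1:1 ratio)
mass of NaHCO3 = 0.01661 × 84.01 = 1.395 g
% NaHCO3 = 1.395 / 2.887 × 100 = 48.32 %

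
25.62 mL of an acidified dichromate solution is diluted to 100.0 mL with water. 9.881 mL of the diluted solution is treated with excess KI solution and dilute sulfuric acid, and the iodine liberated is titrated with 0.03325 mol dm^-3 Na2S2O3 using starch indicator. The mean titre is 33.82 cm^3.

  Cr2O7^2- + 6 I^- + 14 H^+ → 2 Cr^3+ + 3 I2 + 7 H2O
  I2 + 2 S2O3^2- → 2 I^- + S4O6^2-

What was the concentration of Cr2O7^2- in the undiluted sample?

n(S2O3^2-) = 0.03382 × 0.03325 = 1.125 × 10^-3 mol
n(I2) = n(S2O3^2-)/2 = 5.623 × 10^-4 mol
From the 1:3 ratio, n(Cr2O7^2-) in the aliquot = 1/3 × 5.623 × 10^-4 = 1.874 × 10^-4 mol
[Cr2O7^2-]_dilute = 1.874 × 10^-4 / 0.009881 = 0.01897 mol/L
[Cr2O7^2-]_original = 0.01897 × 100.0/25.62 = 0.07403 mol/L

0.07403 mol/L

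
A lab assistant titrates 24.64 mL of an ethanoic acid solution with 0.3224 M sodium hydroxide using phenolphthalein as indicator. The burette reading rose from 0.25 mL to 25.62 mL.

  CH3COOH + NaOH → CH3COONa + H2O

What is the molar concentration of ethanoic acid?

0.3320 M

n(NaOH) = 0.02537 L × 0.3224 mol/L = 8.179 × 10^-3 mol
n(CH3COOH) = 8.179 × 10^-3 mol (1:1 mole ratio)
[CH3COOH] = 8.179 × 10^-3 mol / 0.02464 L = 0.3320 mol/L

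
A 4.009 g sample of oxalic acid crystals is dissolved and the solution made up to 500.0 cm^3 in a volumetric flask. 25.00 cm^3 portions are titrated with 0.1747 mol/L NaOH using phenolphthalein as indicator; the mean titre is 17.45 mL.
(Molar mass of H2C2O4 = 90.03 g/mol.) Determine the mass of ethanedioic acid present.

H2C2O4 + 2 NaOH → Na2C2O4 + 2 H2O
n(NaOH) per titration = 0.01745 × 0.1747 = 3.049 × 10^-3 mol
From the 1:2 ratio, n(H2C2O4) in each aliquot = 1/2 × 3.049 × 10^-3 = 1.524 × 10^-3 mol
n(H2C2O4) in the whole flask = 1.524 × 10^-3 × 500.0/25.00 = 0.03049 mol
mass of H2C2O4 = 0.03049 × 90.03 = 2.745 g

2.745 g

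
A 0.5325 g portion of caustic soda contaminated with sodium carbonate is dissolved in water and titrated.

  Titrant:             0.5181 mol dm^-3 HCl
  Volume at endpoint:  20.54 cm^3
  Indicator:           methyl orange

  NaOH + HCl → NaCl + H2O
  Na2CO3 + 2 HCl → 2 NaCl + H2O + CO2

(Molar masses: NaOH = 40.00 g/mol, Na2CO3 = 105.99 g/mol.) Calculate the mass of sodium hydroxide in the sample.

n(HCl) = 0.02054 × 0.5181 = 0.01064 mol
Let x = n(NaOH), y = n(Na2CO3).
Titrant: 1x + 2y = 0.01064;  mass: 40.00x + 105.99y = 0.5325
Solving, x = 2.421 × 10^-3 mol, y = 4.110 × 10^-3 mol
mass of NaOH = 2.421 × 10^-3 × 40.00 = 0.09684 g

0.09684 g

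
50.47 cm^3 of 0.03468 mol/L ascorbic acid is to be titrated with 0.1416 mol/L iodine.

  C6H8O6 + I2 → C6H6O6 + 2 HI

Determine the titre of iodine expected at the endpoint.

12.36 mL

n(C6H8O6) = 0.05047 L × 0.03468 mol/L = 1.750 × 10^-3 mol
n(I2) = 1.750 × 10^-3 mol (1:1 stoichiometry)
V(I2) = 1.750 × 10^-3 mol / 0.1416 mol/L = 0.01236 L = 12.36 mL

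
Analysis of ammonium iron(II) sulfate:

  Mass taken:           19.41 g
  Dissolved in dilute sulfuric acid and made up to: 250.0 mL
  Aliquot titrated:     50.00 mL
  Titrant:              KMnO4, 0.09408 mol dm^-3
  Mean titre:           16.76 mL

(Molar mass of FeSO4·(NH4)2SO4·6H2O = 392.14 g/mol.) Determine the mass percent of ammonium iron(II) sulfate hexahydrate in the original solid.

79.64 %

MnO4^- + 5 Fe^2+ + 8 H^+ → Mn^2+ + 5 Fe^3+ + 4 H2O
n(KMnO4) per titration = 0.01676 × 0.09408 = 1.577 × 10^-3 mol
From the 5:1 ratio, n(FeSO4·(NH4)2SO4·6H2O) in each aliquot = 5/1 × 1.577 × 10^-3 = 7.884 × 10^-3 mol
n(FeSO4·(NH4)2SO4·6H2O) in the whole flask = 7.884 × 10^-3 × 250.0/50.00 = 0.03942 mol
mass of FeSO4·(NH4)2SO4·6H2O = 0.03942 × 392.14 = 15.46 g
% FeSO4·(NH4)2SO4·6H2O = 15.46 / 19.41 × 100 = 79.64 %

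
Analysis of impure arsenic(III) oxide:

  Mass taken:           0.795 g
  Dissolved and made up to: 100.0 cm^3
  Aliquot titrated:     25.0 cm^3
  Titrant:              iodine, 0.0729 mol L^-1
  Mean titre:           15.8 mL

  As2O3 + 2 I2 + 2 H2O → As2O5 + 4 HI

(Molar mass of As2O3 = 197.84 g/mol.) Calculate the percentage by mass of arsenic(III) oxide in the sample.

n(I2) per titration = 0.0158 × 0.0729 = 1.15 × 10^-3 mol
From the 1:2 ratio, n(As2O3) in each aliquot = 1/2 × 1.15 × 10^-3 = 5.76 × 10^-4 mol
n(As2O3) in the whole flask = 5.76 × 10^-4 × 100.0/25.0 = 2.30 × 10^-3 mol
mass of As2O3 = 2.30 × 10^-3 × 197.84 = 0.456 g
% As2O3 = 0.456 / 0.795 × 100 = 57.3 %

57.3 %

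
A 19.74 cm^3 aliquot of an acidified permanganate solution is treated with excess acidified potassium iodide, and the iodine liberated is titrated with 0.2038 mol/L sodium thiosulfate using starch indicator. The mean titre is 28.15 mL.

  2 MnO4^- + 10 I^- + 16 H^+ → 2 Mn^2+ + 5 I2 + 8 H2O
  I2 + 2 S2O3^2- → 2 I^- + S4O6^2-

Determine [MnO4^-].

0.05813 mol/L

n(S2O3^2-) = 0.02815 × 0.2038 = 5.737 × 10^-3 mol
n(I2) = n(S2O3^2-)/2 = 2.868 × 10^-3 mol
From the 2:5 ratio, n(MnO4^-) in the aliquot = 2/5 × 2.868 × 10^-3 = 1.147 × 10^-3 mol
[MnO4^-] = 1.147 × 10^-3 / 0.01974 = 0.05813 mol/L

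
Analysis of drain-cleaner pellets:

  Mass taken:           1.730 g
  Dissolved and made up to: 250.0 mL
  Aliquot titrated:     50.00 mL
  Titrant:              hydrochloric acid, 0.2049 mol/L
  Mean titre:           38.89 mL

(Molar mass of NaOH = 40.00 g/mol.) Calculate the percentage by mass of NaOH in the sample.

NaOH + HCl → NaCl + H2O
n(HCl) per titration = 0.03889 × 0.2049 = 7.969 × 10^-3 mol
n(NaOH) in each aliquot = 7.969 × 10^-3 mol (1:1 ratio)
n(NaOH) in the whole flask = 7.969 × 10^-3 × 250.0/50.00 = 0.03984 mol
mass of NaOH = 0.03984 × 40.00 = 1.594 g
% NaOH = 1.594 / 1.730 × 100 = 92.12 %

92.12 %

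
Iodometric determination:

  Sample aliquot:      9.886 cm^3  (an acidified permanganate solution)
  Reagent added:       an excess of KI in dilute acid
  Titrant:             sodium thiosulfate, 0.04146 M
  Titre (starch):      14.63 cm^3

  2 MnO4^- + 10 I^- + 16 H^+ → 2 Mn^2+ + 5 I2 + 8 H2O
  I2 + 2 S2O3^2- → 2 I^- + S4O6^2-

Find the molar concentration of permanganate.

n(S2O3^2-) = 0.01463 × 0.04146 = 6.066 × 10^-4 mol
n(I2) = n(S2O3^2-)/2 = 3.033 × 10^-4 mol
From the 2:5 ratio, n(MnO4^-) in the aliquot = 2/5 × 3.033 × 10^-4 = 1.213 × 10^-4 mol
[MnO4^-] = 1.213 × 10^-4 / 0.009886 = 0.01227 mol/L

0.01227 M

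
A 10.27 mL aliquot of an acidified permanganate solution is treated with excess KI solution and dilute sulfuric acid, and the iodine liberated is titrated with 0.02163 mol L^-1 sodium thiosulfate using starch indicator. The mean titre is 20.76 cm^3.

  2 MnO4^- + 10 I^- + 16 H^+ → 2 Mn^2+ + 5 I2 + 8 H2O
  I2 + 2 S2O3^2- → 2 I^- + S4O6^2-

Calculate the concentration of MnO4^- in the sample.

n(S2O3^2-) = 0.02076 × 0.02163 = 4.490 × 10^-4 mol
n(I2) = n(S2O3^2-)/2 = 2.245 × 10^-4 mol
From the 2:5 ratio, n(MnO4^-) in the aliquot = 2/5 × 2.245 × 10^-4 = 8.981 × 10^-5 mol
[MnO4^-] = 8.981 × 10^-5 / 0.01027 = 0.008745 mol/L

0.008745 mol/L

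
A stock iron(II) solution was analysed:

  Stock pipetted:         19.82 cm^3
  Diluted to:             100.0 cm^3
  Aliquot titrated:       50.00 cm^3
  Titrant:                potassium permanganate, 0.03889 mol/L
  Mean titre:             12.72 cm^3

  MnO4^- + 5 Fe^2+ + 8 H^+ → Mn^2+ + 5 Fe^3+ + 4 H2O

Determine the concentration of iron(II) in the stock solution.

n(KMnO4) = 0.01272 × 0.03889 = 4.947 × 10^-4 mol
From the 5:1 ratio, n(Fe2+) in the aliquot = 5/1 × 4.947 × 10^-4 = 2.473 × 10^-3 mol
[Fe2+]_dilute = 2.473 × 10^-3 / 0.05000 = 0.04947 mol/L
Dilution factor = 100.0 / 19.82 = 5.045
[Fe2+]_stock = 0.04947 × 5.045 = 0.2496 mol/L

0.2496 mol/L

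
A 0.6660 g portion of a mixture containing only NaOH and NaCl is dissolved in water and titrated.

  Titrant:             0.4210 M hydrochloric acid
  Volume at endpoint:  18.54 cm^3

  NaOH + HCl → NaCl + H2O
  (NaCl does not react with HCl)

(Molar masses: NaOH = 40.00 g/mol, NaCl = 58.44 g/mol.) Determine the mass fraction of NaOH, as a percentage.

46.88 %

n(HCl) = 0.01854 × 0.4210 = 7.805 × 10^-3 mol
Let x = n(NaOH), y = n(NaCl).
Titrant: 1x = 7.805 × 10^-3;  mass: 40.00x + 58.44y = 0.6660
Solving, x = 7.805 × 10^-3 mol, y = 6.054 × 10^-3 mol
mass of NaOH = 7.805 × 10^-3 × 40.00 = 0.3122 g
% NaOH = 0.3122 / 0.6660 × 100 = 46.88 %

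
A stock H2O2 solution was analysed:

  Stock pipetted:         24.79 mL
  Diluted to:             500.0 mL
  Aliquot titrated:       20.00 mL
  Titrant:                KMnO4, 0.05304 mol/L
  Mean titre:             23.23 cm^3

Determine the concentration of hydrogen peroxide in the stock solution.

3.106 mol/L

2 MnO4^- + 5 H2O2 + 6 H^+ → 2 Mn^2+ + 5 O2 + 8 H2O
n(KMnO4) = 0.02323 × 0.05304 = 1.232 × 10^-3 mol
From the 5:2 ratio, n(H2O2) in the aliquot = 5/2 × 1.232 × 10^-3 = 3.080 × 10^-3 mol
[H2O2]_dilute = 3.080 × 10^-3 / 0.02000 = 0.1540 mol/L
Dilution factor = 500.0 / 24.79 = 20.17
[H2O2]_stock = 0.1540 × 20.17 = 3.106 mol/L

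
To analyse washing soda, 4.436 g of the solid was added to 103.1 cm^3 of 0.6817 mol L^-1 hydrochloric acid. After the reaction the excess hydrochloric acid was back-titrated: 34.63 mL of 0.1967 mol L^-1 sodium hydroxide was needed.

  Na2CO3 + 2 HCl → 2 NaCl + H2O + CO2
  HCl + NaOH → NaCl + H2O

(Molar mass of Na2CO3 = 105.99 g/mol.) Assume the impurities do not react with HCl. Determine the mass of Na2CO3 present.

n(HCl) added = 0.1031 × 0.6817 = 0.07028 mol
n(NaOH) used in back-titration = 0.03463 × 0.1967 = 6.812 × 10^-3 mol
n(HCl) left over = 6.812 × 10^-3 mol (1:1 ratio)
n(HCl) consumed by analyte = 0.07028 − 6.812 × 10^-3 = 0.06347 mol
From the 1:2 ratio, n(Na2CO3) = 1/2 × 0.06347 = 0.03174 mol
mass of Na2CO3 = 0.03174 × 105.99 = 3.364 g

3.364 g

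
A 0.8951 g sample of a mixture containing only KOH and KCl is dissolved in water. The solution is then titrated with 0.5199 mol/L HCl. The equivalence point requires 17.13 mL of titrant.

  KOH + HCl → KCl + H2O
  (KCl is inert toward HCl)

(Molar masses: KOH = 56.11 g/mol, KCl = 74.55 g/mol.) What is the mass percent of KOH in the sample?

55.83 %

n(HCl) = 0.01713 × 0.5199 = 8.906 × 10^-3 mol
Let x = n(KOH), y = n(KCl).
Titrant: 1x = 8.906 × 10^-3;  mass: 56.11x + 74.55y = 0.8951
Solving, x = 8.906 × 10^-3 mol, y = 5.304 × 10^-3 mol
mass of KOH = 8.906 × 10^-3 × 56.11 = 0.4997 g
% KOH = 0.4997 / 0.8951 × 100 = 55.83 %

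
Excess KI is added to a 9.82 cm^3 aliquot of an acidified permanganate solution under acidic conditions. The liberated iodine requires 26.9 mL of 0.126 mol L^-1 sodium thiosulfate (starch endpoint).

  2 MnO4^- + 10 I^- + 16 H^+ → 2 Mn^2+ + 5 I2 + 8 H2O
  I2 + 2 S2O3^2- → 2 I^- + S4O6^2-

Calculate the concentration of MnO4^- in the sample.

n(S2O3^2-) = 0.0269 × 0.126 = 3.39 × 10^-3 mol
n(I2) = n(S2O3^2-)/2 = 1.69 × 10^-3 mol
From the 2:5 ratio, n(MnO4^-) in the aliquot = 2/5 × 1.69 × 10^-3 = 6.78 × 10^-4 mol
[MnO4^-] = 6.78 × 10^-4 / 0.00982 = 0.0690 mol/L

0.0690 mol/L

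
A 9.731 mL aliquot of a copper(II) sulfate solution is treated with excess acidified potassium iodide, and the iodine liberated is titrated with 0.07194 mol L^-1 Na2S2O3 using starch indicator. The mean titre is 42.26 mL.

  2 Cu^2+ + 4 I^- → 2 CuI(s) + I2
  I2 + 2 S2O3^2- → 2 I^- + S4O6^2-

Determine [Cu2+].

0.3124 mol/L

n(S2O3^2-) = 0.04226 × 0.07194 = 3.040 × 10^-3 mol
n(I2) = n(S2O3^2-)/2 = 1.520 × 10^-3 mol
From the 2:1 ratio, n(Cu2+) in the aliquot = 2/1 × 1.520 × 10^-3 = 3.040 × 10^-3 mol
[Cu2+] = 3.040 × 10^-3 / 0.009731 = 0.3124 mol/L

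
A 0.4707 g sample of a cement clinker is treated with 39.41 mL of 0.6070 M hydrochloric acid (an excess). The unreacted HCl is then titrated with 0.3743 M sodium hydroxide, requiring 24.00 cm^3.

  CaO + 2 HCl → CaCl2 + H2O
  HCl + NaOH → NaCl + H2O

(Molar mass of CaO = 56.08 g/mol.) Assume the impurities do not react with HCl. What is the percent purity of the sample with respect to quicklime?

88.99 %

n(HCl) added = 0.03941 × 0.6070 = 0.02392 mol
n(NaOH) used in back-titration = 0.02400 × 0.3743 = 8.983 × 10^-3 mol
n(HCl) left over = 8.983 × 10^-3 mol (1:1 ratio)
n(HCl) consumed by analyte = 0.02392 − 8.983 × 10^-3 = 0.01494 mol
From the 1:2 ratio, n(CaO) = 1/2 × 0.01494 = 7.469 × 10^-3 mol
mass of CaO = 7.469 × 10^-3 × 56.08 = 0.4189 g
% CaO = 0.4189 / 0.4707 × 100 = 88.99 %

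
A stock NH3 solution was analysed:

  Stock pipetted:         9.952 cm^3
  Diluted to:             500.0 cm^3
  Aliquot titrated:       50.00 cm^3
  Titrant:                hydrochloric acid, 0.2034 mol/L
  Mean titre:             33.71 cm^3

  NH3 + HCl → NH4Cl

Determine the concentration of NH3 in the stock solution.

n(HCl) = 0.03371 × 0.2034 = 6.857 × 10^-3 mol
n(NH3) in the aliquot = 6.857 × 10^-3 mol (1:1 ratio)
[NH3]_dilute = 6.857 × 10^-3 / 0.05000 = 0.1371 mol/L
Dilution factor = 500.0 / 9.952 = 50.24
[NH3]_stock = 0.1371 × 50.24 = 6.890 mol/L

6.890 mol/L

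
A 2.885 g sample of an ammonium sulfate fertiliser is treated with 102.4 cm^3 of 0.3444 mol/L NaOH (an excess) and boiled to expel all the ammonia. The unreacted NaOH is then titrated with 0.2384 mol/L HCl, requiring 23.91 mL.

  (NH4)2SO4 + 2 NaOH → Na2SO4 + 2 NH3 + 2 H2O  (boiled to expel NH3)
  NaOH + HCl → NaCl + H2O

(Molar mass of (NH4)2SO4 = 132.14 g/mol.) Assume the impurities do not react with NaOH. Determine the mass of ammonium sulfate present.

n(NaOH) added = 0.1024 × 0.3444 = 0.03527 mol
n(HCl) used in back-titration = 0.02391 × 0.2384 = 5.700 × 10^-3 mol
n(NaOH) left over = 5.700 × 10^-3 mol (1:1 ratio)
n(NaOH) consumed by analyte = 0.03527 − 5.700 × 10^-3 = 0.02957 mol
From the 1:2 ratio, n((NH4)2SO4) = 1/2 × 0.02957 = 0.01478 mol
mass of (NH4)2SO4 = 0.01478 × 132.14 = 1.953 g

1.953 g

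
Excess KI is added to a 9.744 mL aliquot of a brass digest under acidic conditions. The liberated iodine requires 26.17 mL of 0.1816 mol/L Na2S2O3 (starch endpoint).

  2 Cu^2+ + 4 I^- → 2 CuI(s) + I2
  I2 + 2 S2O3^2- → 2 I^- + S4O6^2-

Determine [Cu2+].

0.4877 mol/L

n(S2O3^2-) = 0.02617 × 0.1816 = 4.752 × 10^-3 mol
n(I2) = n(S2O3^2-)/2 = 2.376 × 10^-3 mol
From the 2:1 ratio, n(Cu2+) in the aliquot = 2/1 × 2.376 × 10^-3 = 4.752 × 10^-3 mol
[Cu2+] = 4.752 × 10^-3 / 0.009744 = 0.4877 mol/L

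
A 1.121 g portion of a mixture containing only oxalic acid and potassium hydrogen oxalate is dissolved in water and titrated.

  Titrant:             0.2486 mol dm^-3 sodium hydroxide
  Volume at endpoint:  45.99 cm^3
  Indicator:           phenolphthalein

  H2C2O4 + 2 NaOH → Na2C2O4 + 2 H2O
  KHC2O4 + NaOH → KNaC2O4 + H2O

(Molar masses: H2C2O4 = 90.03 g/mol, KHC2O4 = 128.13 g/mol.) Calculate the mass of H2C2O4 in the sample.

n(NaOH) = 0.04599 × 0.2486 = 0.01143 mol
Let x = n(H2C2O4), y = n(KHC2O4).
Titrant: 2x + 1y = 0.01143;  mass: 90.03x + 128.13y = 1.121
Solving, x = 2.069 × 10^-3 mol, y = 7.295 × 10^-3 mol
mass of H2C2O4 = 2.069 × 10^-3 × 90.03 = 0.1863 g

0.1863 g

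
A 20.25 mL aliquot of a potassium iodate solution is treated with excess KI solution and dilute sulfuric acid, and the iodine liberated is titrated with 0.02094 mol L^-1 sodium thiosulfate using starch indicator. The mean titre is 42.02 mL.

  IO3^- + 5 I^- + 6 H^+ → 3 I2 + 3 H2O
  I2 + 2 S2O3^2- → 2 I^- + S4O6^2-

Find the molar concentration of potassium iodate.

n(S2O3^2-) = 0.04202 × 0.02094 = 8.799 × 10^-4 mol
n(I2) = n(S2O3^2-)/2 = 4.399 × 10^-4 mol
From the 1:3 ratio, n(IO3^-) in the aliquot = 1/3 × 4.399 × 10^-4 = 1.466 × 10^-4 mol
[IO3^-] = 1.466 × 10^-4 / 0.02025 = 0.007242 mol/L

0.007242 mol/L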